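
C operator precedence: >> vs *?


'*' is multiplicative (level 10); '>>' is shift (level 8)
Higher level binds tighter
'*' has higher precedence than '>>'


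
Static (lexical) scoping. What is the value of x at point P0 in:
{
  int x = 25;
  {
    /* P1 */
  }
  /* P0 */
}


x declared in the same block as P0
x = 25


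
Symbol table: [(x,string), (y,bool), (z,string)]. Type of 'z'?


Lookup 'z' → type string


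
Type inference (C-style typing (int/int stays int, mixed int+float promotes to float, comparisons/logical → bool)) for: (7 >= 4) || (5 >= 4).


Operand types: bool || bool
Rule: logical operators take bool operands and yield bool
Result type: bool


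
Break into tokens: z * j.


Scan left to right, longest-match per lexeme
Tokens: ID(z), OP(*), ID(j)


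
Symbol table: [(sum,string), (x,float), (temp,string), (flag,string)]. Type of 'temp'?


Lookup 'temp' → type string


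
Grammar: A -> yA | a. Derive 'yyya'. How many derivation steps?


Derivation: A => yA => yyA => yyyA => yyya
Steps: 4


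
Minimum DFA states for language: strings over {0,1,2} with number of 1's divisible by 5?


Track (count of 1) mod 5: states 0..4, accept at 0
Minimal DFA: 5 states


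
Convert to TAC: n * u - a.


Break into single-operator statements:
t1 = n * u
t2 = t1 - a


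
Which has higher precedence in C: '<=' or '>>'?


'>>' is shift (level 8); '<=' is relational (level 7)
Higher level binds tighter
'>>' has higher precedence than '<='


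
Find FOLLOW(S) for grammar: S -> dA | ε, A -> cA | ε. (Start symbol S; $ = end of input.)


$ ∈ FOLLOW(S). For each A -> αBβ: add FIRST(β)\{ε} to FOLLOW(B); if β nullable, add FOLLOW(A).
FOLLOW(S) = {$}


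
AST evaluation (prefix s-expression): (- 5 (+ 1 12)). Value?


Evaluate inner: (+ 1 12) = 13
Evaluate root: (- 5 13) = -8
Result: -8


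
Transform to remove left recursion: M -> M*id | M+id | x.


Left-recursive alternatives: M*id, M+id; non-recursive: x
Introduce M': M -> xM', M' -> *idM' | +idM' | ε


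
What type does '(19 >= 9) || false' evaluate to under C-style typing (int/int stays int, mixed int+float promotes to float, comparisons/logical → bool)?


Operand types: bool || bool
Rule: logical operators take bool operands and yield bool
Result type: bool


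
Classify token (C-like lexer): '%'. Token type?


Pattern: operator symbol
Type: OPERATOR


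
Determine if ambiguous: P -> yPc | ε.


balanced y^n…c^n: each string has a unique parse
Unambiguous


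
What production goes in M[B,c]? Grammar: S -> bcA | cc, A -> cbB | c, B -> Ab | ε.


For [B, c]: 'c' ∈ FIRST(Ab)
Entry: B -> Ab


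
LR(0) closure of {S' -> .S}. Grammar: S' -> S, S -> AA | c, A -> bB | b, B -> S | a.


Start: S' -> .S
For each item with dot before a nonterminal B, add B -> .γ for every B-production
Closure: [S' -> .S, S -> .AA, S -> .c, A -> .bB, A -> .b]


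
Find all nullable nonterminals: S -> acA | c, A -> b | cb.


A nonterminal is nullable iff some alternative derives ε (directly, or every symbol in it is nullable)
Nullable: {}


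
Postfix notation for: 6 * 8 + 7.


Left to right (same or higher precedence on left)
Postfix: 6 8 * 7 +


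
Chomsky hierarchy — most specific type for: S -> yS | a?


Right-linear: every RHS is a terminal or a terminal followed by one nonterminal
Classification: Type 3 (Regular)


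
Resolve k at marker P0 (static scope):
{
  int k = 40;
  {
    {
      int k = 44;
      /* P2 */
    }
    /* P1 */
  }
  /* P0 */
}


k declared in the same block as P0
k = 40


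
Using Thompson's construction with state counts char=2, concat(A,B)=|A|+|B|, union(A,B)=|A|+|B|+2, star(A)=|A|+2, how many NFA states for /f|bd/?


Syntax tree has 3 char leaf(s), 1 union(s), 0 star(s)
chars contribute 3×2 = 6; each union adds +2; each star adds +2
Total: 6 + 2 + 0 = 8 states


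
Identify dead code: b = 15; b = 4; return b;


first assignment to b is overwritten before any read
Dead: 'b = 15'


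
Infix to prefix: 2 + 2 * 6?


'*' binds tighter: tree is (+ 2 (* 2 6))
Prefix: + 2 * 2 6


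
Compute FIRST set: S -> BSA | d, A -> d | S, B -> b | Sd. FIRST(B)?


Per alternative of B: FIRST(b) = {b}; FIRST(Sd) = {b, d}
FIRST(B) = {b, d}


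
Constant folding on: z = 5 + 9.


5 + 9 = 14 at compile time
Optimized: z = 14


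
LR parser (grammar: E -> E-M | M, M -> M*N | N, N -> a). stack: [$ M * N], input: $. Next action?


handle 'M*N' on top
Action: reduce (M -> M*N)


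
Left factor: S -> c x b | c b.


Common prefix: 'c'
Factored: S -> c S', S' -> x b | b


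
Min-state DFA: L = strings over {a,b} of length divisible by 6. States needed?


Track length mod 6: states 0..5, accept at 0
Minimal DFA: 6 states


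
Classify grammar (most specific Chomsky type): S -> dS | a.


Right-linear: every RHS is a terminal or a terminal followed by one nonterminal
Classification: Type 3 (Regular)


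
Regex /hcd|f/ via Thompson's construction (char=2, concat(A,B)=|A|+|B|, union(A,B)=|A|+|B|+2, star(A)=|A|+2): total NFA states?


Syntax tree has 4 char leaf(s), 1 union(s), 0 star(s)
chars contribute 4×2 = 8; each union adds +2; each star adds +2
Total: 8 + 2 + 0 = 10 states


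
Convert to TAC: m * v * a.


Break into single-operator statements:
t1 = m * v
t2 = t1 * a


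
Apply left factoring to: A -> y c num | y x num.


Common prefix: 'y'
Factored: A -> y A', A' -> c num | x num


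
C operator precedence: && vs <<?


'<<' is shift (level 8); '&&' is logical AND (level 2)
Higher level binds tighter
'<<' has higher precedence than '&&'


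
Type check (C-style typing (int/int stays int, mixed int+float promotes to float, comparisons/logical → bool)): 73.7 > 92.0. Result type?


Operand types: float > float
Rule: comparison yields bool
Result type: bool


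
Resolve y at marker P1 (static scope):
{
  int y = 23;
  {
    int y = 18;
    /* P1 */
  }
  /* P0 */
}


y declared in the same block as P1
y = 18


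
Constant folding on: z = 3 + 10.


3 + 10 = 13 at compile time
Optimized: z = 13


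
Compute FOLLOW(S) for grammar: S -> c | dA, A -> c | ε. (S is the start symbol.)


$ ∈ FOLLOW(S). For each A -> αBβ: add FIRST(β)\{ε} to FOLLOW(B); if β nullable, add FOLLOW(A).
FOLLOW(S) = {$}


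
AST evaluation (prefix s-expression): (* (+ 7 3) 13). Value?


Evaluate inner: (+ 7 3) = 10
Evaluate root: (* 10 13) = 130
Result: 130


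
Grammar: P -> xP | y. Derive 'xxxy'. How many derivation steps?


Derivation: P => xP => xxP => xxxP => xxxy
Steps: 4


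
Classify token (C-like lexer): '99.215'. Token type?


Pattern: digits with a decimal point
Type: FLOAT_LITERAL


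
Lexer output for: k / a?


Scan left to right, longest-match per lexeme
Tokens: ID(k), OP(/), ID(a)


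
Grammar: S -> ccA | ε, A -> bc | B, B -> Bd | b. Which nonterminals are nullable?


A nonterminal is nullable iff some alternative derives ε (directly, or every symbol in it is nullable)
Nullable: {S}


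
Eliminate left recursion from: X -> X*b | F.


Left-recursive alternatives: X*b; non-recursive: F
Introduce X': X -> FX', X' -> *bX' | ε


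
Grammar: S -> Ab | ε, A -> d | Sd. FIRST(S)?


Per alternative of S: FIRST(Ab) = {d}; FIRST(ε) = {ε}
FIRST(S) = {d, ε}


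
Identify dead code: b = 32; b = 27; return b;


first assignment to b is overwritten before any read
Dead: 'b = 32'


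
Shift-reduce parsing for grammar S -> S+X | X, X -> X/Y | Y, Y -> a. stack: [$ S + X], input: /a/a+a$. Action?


'/' can extend X; shift to build X -> X/Y
Action: shift


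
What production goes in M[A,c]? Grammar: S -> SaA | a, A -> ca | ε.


For [A, c]: 'c' ∈ FIRST(ca)
Entry: A -> ca


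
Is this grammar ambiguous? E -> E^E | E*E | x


'x^x*x' has two parse trees (no precedence encoded between ^ and *)
Ambiguous


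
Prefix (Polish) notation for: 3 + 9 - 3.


left-to-right (same/higher precedence on left): tree is (- (+ 3 9) 3)
Prefix: - + 3 9 3


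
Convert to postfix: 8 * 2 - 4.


Left to right (same or higher precedence on left)
Postfix: 8 2 * 4 -


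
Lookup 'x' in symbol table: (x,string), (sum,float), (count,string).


Lookup 'x' → type string


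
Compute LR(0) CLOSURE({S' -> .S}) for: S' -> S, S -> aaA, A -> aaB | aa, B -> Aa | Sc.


Start: S' -> .S
For each item with dot before a nonterminal B, add B -> .γ for every B-production
Closure: [S' -> .S, S -> .aaA]


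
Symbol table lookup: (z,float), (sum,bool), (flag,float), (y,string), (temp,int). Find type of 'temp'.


Lookup 'temp' → type int


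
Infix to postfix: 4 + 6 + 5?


Left to right (same or higher precedence on left)
Postfix: 4 6 + 5 +


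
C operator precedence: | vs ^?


'^' is bitwise XOR (level 4); '|' is bitwise OR (level 3)
Higher level binds tighter
'^' has higher precedence than '|'


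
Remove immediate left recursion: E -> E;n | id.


Left-recursive alternatives: E;n; non-recursive: id
Introduce E': E -> idE', E' -> ;nE' | ε


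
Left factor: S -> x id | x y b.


Common prefix: 'x'
Factored: S -> x S', S' -> id | y b


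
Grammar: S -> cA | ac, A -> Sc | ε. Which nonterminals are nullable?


A nonterminal is nullable iff some alternative derives ε (directly, or every symbol in it is nullable)
Nullable: {A}


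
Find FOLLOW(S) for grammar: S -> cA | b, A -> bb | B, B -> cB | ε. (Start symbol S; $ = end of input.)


$ ∈ FOLLOW(S). For each A -> αBβ: add FIRST(β)\{ε} to FOLLOW(B); if β nullable, add FOLLOW(A).
FOLLOW(S) = {$}


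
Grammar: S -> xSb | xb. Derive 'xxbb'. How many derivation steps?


Derivation: S => xSb => xxbb
Steps: 2


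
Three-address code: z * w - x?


Break into single-operator statements:
t1 = z * w
t2 = t1 - x


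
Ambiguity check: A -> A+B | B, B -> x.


precedence layered via separate nonterminal B: deterministic
Unambiguous


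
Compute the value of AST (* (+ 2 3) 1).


Evaluate inner: (+ 2 3) = 5
Evaluate root: (* 5 1) = 5
Result: 5


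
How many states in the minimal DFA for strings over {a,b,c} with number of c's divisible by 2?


Track (count of c) mod 2: states 0..1, accept at 0
Minimal DFA: 2 states


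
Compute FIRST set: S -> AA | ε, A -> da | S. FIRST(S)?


Per alternative of S: FIRST(AA) = {d, ε}; FIRST(ε) = {ε}
FIRST(S) = {d, ε}


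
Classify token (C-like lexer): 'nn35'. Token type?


Pattern: letter/underscore followed by alphanumerics, not a keyword
Type: IDENTIFIER


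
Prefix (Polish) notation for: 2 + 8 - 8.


left-to-right (same/higher precedence on left): tree is (- (+ 2 8) 8)
Prefix: - + 2 8 8


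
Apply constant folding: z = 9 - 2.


9 - 2 = 7 at compile time
Optimized: z = 7


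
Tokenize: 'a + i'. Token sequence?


Scan left to right, longest-match per lexeme
Tokens: ID(a), OP(+), ID(i)


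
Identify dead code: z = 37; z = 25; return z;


first assignment to z is overwritten before any read
Dead: 'z = 37'


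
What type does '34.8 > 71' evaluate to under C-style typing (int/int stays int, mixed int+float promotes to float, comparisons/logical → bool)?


Operand types: float > int
Rule: comparison yields bool
Result type: bool


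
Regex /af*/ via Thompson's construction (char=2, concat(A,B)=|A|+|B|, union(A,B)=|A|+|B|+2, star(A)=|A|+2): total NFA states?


Syntax tree has 2 char leaf(s), 0 union(s), 1 star(s)
chars contribute 2×2 = 4; each union adds +2; each star adds +2
Total: 4 + 0 + 2 = 6 states


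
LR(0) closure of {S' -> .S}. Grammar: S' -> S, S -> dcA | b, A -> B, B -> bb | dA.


Start: S' -> .S
For each item with dot before a nonterminal B, add B -> .γ for every B-production
Closure: [S' -> .S, S -> .dcA, S -> .b]


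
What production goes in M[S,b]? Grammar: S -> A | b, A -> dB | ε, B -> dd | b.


For [S, b]: 'b' ∈ FIRST(b)
Entry: S -> b


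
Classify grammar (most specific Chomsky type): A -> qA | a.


Right-linear: every RHS is a terminal or a terminal followed by one nonterminal
Classification: Type 3 (Regular)


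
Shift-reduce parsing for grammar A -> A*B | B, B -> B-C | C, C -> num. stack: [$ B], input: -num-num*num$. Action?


shift '-' to continue B -> B-C
Action: shift


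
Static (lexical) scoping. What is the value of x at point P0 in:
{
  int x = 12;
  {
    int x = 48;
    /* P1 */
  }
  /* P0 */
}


x declared in the same block as P0
x = 12


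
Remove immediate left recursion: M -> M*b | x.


Left-recursive alternatives: M*b; non-recursive: x
Introduce M': M -> xM', M' -> *bM' | ε


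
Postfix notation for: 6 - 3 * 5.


* has higher precedence, evaluate 3*5 first
Postfix: 6 3 5 * -


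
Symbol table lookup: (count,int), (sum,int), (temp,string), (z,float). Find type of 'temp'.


Lookup 'temp' → type string


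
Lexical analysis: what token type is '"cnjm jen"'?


Pattern: double-quoted sequence
Type: STRING_LITERAL


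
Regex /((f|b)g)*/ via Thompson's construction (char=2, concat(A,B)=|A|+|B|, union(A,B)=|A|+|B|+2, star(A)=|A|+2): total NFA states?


Syntax tree has 3 char leaf(s), 1 union(s), 1 star(s)
chars contribute 3×2 = 6; each union adds +2; each star adds +2
Total: 6 + 2 + 2 = 10 states


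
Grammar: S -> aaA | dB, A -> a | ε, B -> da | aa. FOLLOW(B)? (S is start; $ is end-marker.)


$ ∈ FOLLOW(S). For each A -> αBβ: add FIRST(β)\{ε} to FOLLOW(B); if β nullable, add FOLLOW(A).
FOLLOW(B) = {$}


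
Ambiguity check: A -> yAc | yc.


balanced y^n…c^n: each string has a unique parse
Unambiguous


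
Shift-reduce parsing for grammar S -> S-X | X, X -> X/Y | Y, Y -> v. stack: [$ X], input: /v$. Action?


shift '/' to continue X -> X/Y
Action: shift


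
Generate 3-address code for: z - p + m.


Break into single-operator statements:
t1 = z - p
t2 = t1 + m


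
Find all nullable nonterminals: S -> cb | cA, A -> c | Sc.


A nonterminal is nullable iff some alternative derives ε (directly, or every symbol in it is nullable)
Nullable: {}


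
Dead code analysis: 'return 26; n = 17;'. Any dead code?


statement follows a return and is unreachable
Dead: 'n = 17'


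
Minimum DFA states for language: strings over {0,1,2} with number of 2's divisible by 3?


Track (count of 2) mod 3: states 0..2, accept at 0
Minimal DFA: 3 states


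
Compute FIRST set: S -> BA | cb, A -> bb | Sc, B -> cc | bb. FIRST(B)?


Per alternative of B: FIRST(cc) = {c}; FIRST(bb) = {b}
FIRST(B) = {b, c}


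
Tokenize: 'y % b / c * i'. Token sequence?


Scan left to right, longest-match per lexeme
Tokens: ID(y), OP(%), ID(b), OP(/), ID(c), OP(*), ID(i)


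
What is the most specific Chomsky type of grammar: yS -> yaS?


LHS has context (more than one symbol) and |LHS| ≤ |RHS|
Classification: Type 1 (Context-Sensitive)


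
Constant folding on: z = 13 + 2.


13 + 2 = 15 at compile time
Optimized: z = 15


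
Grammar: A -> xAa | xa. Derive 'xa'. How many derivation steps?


Derivation: A => xa
Steps: 1


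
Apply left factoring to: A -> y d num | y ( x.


Common prefix: 'y'
Factored: A -> y A', A' -> d num | ( x


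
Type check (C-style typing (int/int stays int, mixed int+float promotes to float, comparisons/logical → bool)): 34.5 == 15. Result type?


Operand types: float == int
Rule: comparison yields bool
Result type: bool


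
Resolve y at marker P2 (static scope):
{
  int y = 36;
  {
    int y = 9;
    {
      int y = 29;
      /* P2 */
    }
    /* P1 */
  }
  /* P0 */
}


y declared in the same block as P2
y = 29


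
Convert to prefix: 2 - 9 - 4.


left-to-right (same/higher precedence on left): tree is (- (- 2 9) 4)
Prefix: - - 2 9 4


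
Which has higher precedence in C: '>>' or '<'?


'>>' is shift (level 8); '<' is relational (level 7)
Higher level binds tighter
'>>' has higher precedence than '<'


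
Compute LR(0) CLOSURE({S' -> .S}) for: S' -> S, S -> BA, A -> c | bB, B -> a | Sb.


Start: S' -> .S
For each item with dot before a nonterminal B, add B -> .γ for every B-production
Closure: [S' -> .S, S -> .BA, B -> .a, B -> .Sb]


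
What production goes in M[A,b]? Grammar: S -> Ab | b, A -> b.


For [A, b]: 'b' ∈ FIRST(b)
Entry: A -> b


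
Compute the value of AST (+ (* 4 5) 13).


Evaluate inner: (* 4 5) = 20
Evaluate root: (+ 20 13) = 33
Result: 33


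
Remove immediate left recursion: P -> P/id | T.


Left-recursive alternatives: P/id; non-recursive: T
Introduce P': P -> TP', P' -> /idP' | ε


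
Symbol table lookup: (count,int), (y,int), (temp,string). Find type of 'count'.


Lookup 'count' → type int


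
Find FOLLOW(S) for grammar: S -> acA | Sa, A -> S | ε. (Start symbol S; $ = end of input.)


$ ∈ FOLLOW(S). For each A -> αBβ: add FIRST(β)\{ε} to FOLLOW(B); if β nullable, add FOLLOW(A).
FOLLOW(S) = {$, a}


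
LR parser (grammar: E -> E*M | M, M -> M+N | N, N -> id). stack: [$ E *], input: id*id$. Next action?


no handle ('E*' is not any RHS); shift 'id'
Action: shift


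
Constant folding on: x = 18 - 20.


18 - 20 = -2 at compile time
Optimized: x = -2


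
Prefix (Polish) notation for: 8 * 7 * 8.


left-to-right (same/higher precedence on left): tree is (* (* 8 7) 8)
Prefix: * * 8 7 8


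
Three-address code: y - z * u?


Break into single-operator statements:
t1 = z * u
t2 = y - t1


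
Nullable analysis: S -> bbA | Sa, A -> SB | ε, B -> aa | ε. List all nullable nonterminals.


A nonterminal is nullable iff some alternative derives ε (directly, or every symbol in it is nullable)
Nullable: {A, B}


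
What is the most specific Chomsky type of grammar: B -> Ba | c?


Left-linear: every RHS is a terminal or one nonterminal followed by a terminal
Classification: Type 3 (Regular)


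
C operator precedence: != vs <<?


'<<' is shift (level 8); '!=' is equality (level 6)
Higher level binds tighter
'<<' has higher precedence than '!='


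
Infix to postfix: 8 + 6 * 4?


* has higher precedence, evaluate 6*4 first
Postfix: 8 6 4 * +


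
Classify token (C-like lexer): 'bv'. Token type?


Pattern: letter/underscore followed by alphanumerics, not a keyword
Type: IDENTIFIER


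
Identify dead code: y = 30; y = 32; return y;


first assignment to y is overwritten before any read
Dead: 'y = 30'


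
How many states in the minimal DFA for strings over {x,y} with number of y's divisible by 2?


Track (count of y) mod 2: states 0..1, accept at 0
Minimal DFA: 2 states


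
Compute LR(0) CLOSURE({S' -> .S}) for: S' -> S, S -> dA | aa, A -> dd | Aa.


Start: S' -> .S
For each item with dot before a nonterminal B, add B -> .γ for every B-production
Closure: [S' -> .S, S -> .dA, S -> .aa]


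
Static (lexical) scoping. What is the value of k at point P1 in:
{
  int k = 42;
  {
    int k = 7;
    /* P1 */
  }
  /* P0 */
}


k declared in the same block as P1
k = 7


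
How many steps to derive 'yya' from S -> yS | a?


Derivation: S => yS => yyS => yya
Steps: 3


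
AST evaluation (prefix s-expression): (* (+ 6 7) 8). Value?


Evaluate inner: (+ 6 7) = 13
Evaluate root: (* 13 8) = 104
Result: 104


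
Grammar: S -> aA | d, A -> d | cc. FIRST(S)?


Per alternative of S: FIRST(aA) = {a}; FIRST(d) = {d}
FIRST(S) = {a, d}


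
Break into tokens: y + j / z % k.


Scan left to right, longest-match per lexeme
Tokens: ID(y), OP(+), ID(j), OP(/), ID(z), OP(%), ID(k)


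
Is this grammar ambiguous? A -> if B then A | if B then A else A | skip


dangling else: 'if B then if B then skip else skip' parses two ways
Ambiguous


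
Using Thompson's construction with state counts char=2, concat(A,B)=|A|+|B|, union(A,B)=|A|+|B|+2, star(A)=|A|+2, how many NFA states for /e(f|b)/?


Syntax tree has 3 char leaf(s), 1 union(s), 0 star(s)
chars contribute 3×2 = 6; each union adds +2; each star adds +2
Total: 6 + 2 + 0 = 8 states


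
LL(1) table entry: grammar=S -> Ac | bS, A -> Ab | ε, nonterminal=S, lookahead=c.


For [S, c]: 'c' ∈ FIRST(Ac)
Entry: S -> Ac


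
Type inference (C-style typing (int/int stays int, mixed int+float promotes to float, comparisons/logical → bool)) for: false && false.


Operand types: bool && bool
Rule: logical operators take bool operands and yield bool
Result type: bool


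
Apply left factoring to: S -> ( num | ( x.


Common prefix: '('
Factored: S -> ( S', S' -> num | x


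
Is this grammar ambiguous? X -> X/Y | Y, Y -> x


precedence layered via separate nonterminal Y: deterministic
Unambiguous


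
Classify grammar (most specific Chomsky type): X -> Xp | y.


Left-linear: every RHS is a terminal or one nonterminal followed by a terminal
Classification: Type 3 (Regular)


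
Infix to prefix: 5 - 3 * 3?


'*' binds tighter: tree is (- 5 (* 3 3))
Prefix: - 5 * 3 3


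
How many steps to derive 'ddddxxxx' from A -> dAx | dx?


Derivation: A => dAx => ddAxx => dddAxxx => ddddxxxx
Steps: 4


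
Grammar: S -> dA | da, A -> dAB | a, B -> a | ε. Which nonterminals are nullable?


A nonterminal is nullable iff some alternative derives ε (directly, or every symbol in it is nullable)
Nullable: {B}


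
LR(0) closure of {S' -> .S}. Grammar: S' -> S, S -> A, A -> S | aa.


Start: S' -> .S
For each item with dot before a nonterminal B, add B -> .γ for every B-production
Closure: [S' -> .S, S -> .A, A -> .S, A -> .aa]


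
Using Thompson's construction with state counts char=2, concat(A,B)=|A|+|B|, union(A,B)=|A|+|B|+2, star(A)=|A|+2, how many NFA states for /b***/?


Syntax tree has 1 char leaf(s), 0 union(s), 3 star(s)
chars contribute 1×2 = 2; each union adds +2; each star adds +2
Total: 2 + 0 + 6 = 8 states


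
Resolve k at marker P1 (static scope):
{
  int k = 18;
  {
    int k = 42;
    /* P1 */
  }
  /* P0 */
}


k declared in the same block as P1
k = 42


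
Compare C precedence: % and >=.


'%' is multiplicative (level 10); '>=' is relational (level 7)
Higher level binds tighter
'%' has higher precedence than '>='


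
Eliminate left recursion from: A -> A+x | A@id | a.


Left-recursive alternatives: A+x, A@id; non-recursive: a
Introduce A': A -> aA', A' -> +xA' | @idA' | ε


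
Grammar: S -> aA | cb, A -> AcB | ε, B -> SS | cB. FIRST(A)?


Per alternative of A: FIRST(AcB) = {c}; FIRST(ε) = {ε}
FIRST(A) = {c, ε}


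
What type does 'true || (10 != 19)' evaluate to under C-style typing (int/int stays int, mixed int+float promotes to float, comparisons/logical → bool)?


Operand types: bool || bool
Rule: logical operators take bool operands and yield bool
Result type: bool


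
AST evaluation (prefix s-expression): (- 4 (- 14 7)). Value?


Evaluate inner: (- 14 7) = 7
Evaluate root: (- 4 7) = -3
Result: -3


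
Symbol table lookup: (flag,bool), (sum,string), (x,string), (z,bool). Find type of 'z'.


Lookup 'z' → type bool


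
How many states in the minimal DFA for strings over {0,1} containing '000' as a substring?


KMP-style automaton: 3 progress states + 1 absorbing accept = 4
Minimal DFA: 4 states


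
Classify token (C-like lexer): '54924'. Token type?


Pattern: digits only
Type: INTEGER_LITERAL


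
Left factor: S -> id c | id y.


Common prefix: 'id'
Factored: S -> id S', S' -> c | y


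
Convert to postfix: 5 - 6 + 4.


Left to right (same or higher precedence on left)
Postfix: 5 6 - 4 +


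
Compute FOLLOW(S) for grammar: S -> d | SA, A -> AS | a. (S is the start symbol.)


$ ∈ FOLLOW(S). For each A -> αBβ: add FIRST(β)\{ε} to FOLLOW(B); if β nullable, add FOLLOW(A).
FOLLOW(S) = {$, a, d}


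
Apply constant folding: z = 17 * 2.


17 * 2 = 34 at compile time
Optimized: z = 34


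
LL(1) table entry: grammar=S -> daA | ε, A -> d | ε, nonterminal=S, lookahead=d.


For [S, d]: 'd' ∈ FIRST(daA)
Entry: S -> daA


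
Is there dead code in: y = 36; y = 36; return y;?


first assignment to y is overwritten before any read
Dead: 'y = 36'


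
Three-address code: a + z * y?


Break into single-operator statements:
t1 = z * y
t2 = a + t1


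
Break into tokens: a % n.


Scan left to right, longest-match per lexeme
Tokens: ID(a), OP(%), ID(n)


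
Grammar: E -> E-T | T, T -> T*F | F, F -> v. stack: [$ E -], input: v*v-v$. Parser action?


no handle ('E-' is not any RHS); shift 'v'
Action: shift


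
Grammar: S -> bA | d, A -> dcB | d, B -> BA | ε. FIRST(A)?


Per alternative of A: FIRST(dcB) = {d}; FIRST(d) = {d}
FIRST(A) = {d}


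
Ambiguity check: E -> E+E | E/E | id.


'id+id/id' has two parse trees (no precedence encoded between + and /)
Ambiguous


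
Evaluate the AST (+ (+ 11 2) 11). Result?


Evaluate inner: (+ 11 2) = 13
Evaluate root: (+ 13 11) = 24
Result: 24


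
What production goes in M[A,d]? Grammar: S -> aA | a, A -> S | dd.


For [A, d]: 'd' ∈ FIRST(dd)
Entry: A -> dd


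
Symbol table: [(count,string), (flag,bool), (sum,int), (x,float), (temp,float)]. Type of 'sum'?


Lookup 'sum' → type int


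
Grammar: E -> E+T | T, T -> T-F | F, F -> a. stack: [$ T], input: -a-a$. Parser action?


shift '-' to continue T -> T-F
Action: shift


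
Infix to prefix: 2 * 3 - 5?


left-to-right (same/higher precedence on left): tree is (- (* 2 3) 5)
Prefix: - * 2 3 5


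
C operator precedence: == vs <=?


'<=' is relational (level 7); '==' is equality (level 6)
Higher level binds tighter
'<=' has higher precedence than '=='


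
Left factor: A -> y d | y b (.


Common prefix: 'y'
Factored: A -> y A', A' -> d | b (


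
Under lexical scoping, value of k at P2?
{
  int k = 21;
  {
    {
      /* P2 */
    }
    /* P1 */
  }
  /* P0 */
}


P2's block does not declare k; resolves to the enclosing declaration at depth 0
k = 21


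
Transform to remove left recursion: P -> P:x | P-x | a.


Left-recursive alternatives: P:x, P-x; non-recursive: a
Introduce P': P -> aP', P' -> :xP' | -xP' | ε


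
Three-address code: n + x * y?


Break into single-operator statements:
t1 = x * y
t2 = n + t1


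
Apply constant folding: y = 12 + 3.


12 + 3 = 15 at compile time
Optimized: y = 15


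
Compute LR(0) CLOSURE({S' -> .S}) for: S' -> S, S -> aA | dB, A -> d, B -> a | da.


Start: S' -> .S
For each item with dot before a nonterminal B, add B -> .γ for every B-production
Closure: [S' -> .S, S -> .aA, S -> .dB]


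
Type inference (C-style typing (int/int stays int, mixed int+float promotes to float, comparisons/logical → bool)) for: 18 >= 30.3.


Operand types: int >= float
Rule: comparison yields bool
Result type: bool


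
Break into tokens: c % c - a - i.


Scan left to right, longest-match per lexeme
Tokens: ID(c), OP(%), ID(c), OP(-), ID(a), OP(-), ID(i)


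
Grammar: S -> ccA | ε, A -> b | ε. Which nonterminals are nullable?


A nonterminal is nullable iff some alternative derives ε (directly, or every symbol in it is nullable)
Nullable: {A, S}


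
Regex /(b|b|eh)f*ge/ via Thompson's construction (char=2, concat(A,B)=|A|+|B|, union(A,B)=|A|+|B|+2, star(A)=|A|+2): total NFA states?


Syntax tree has 7 char leaf(s), 2 union(s), 1 star(s)
chars contribute 7×2 = 14; each union adds +2; each star adds +2
Total: 14 + 4 + 2 = 20 states


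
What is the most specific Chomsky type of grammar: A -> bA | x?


Right-linear: every RHS is a terminal or a terminal followed by one nonterminal
Classification: Type 3 (Regular)


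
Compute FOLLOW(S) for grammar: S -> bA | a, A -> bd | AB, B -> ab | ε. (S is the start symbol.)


$ ∈ FOLLOW(S). For each A -> αBβ: add FIRST(β)\{ε} to FOLLOW(B); if β nullable, add FOLLOW(A).
FOLLOW(S) = {$}


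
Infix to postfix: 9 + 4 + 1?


Left to right (same or higher precedence on left)
Postfix: 9 4 + 1 +


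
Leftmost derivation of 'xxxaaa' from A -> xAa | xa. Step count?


Derivation: A => xAa => xxAaa => xxxaaa
Steps: 3


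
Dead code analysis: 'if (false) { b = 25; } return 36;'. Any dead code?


condition is constant false, so the whole block is unreachable
Dead: 'if (false) { b = 25; }'


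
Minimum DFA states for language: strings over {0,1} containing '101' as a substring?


KMP-style automaton: 3 progress states + 1 absorbing accept = 4
Minimal DFA: 4 states


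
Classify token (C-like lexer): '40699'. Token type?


Pattern: digits only
Type: INTEGER_LITERAL


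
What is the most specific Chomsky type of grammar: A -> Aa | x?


Left-linear: every RHS is a terminal or one nonterminal followed by a terminal
Classification: Type 3 (Regular)


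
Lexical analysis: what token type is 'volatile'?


Pattern: reserved word
Type: KEYWORD


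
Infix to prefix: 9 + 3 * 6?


'*' binds tighter: tree is (+ 9 (* 3 6))
Prefix: + 9 * 3 6


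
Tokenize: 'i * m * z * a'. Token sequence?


Scan left to right, longest-match per lexeme
Tokens: ID(i), OP(*), ID(m), OP(*), ID(z), OP(*), ID(a)


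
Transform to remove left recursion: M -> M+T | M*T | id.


Left-recursive alternatives: M+T, M*T; non-recursive: id
Introduce M': M -> idM', M' -> +TM' | *TM' | ε


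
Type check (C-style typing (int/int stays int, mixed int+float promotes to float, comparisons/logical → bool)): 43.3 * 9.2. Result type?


Operand types: float * float
Rule: mixed int/float promotes to float; int/int stays int
Result type: float


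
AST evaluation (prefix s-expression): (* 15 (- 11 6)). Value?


Evaluate inner: (- 11 6) = 5
Evaluate root: (* 15 5) = 75
Result: 75


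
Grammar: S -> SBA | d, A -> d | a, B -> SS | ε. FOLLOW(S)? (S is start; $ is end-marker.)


$ ∈ FOLLOW(S). For each A -> αBβ: add FIRST(β)\{ε} to FOLLOW(B); if β nullable, add FOLLOW(A).
FOLLOW(S) = {$, a, d}


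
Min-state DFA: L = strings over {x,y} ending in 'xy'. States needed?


Track the longest suffix of input matching a prefix of 'xy': 3 classes (prefixes of length 0..2)
Minimal DFA: 3 states


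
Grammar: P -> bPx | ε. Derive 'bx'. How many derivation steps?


Derivation: P => bPx => bx
Steps: 2


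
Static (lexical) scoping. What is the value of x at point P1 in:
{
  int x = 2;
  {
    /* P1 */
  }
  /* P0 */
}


P1's block does not declare x; resolves to the enclosing declaration at depth 0
x = 2


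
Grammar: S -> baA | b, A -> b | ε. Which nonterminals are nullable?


A nonterminal is nullable iff some alternative derives ε (directly, or every symbol in it is nullable)
Nullable: {A}


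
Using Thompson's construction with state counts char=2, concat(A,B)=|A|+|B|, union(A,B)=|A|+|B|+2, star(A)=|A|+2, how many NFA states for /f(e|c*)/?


Syntax tree has 3 char leaf(s), 1 union(s), 1 star(s)
chars contribute 3×2 = 6; each union adds +2; each star adds +2
Total: 6 + 2 + 2 = 10 states


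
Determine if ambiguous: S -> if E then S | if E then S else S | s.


dangling else: 'if E then if E then s else s' parses two ways
Ambiguous


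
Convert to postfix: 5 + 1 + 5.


Left to right (same or higher precedence on left)
Postfix: 5 1 + 5 +


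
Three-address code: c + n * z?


Break into single-operator statements:
t1 = n * z
t2 = c + t1


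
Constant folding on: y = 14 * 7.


14 * 7 = 98 at compile time
Optimized: y = 98


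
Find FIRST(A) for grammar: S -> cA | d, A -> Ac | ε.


Per alternative of A: FIRST(Ac) = {c}; FIRST(ε) = {ε}
FIRST(A) = {c, ε}


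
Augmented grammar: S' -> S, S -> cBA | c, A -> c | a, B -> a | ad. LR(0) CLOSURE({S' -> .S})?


Start: S' -> .S
For each item with dot before a nonterminal B, add B -> .γ for every B-production
Closure: [S' -> .S, S -> .cBA, S -> .c]


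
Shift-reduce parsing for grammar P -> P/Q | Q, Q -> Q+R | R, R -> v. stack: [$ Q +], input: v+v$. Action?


no handle; shift 'v'
Action: shift


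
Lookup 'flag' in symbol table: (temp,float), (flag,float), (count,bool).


Lookup 'flag' → type float


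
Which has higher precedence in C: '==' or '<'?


'<' is relational (level 7); '==' is equality (level 6)
Higher level binds tighter
'<' has higher precedence than '=='


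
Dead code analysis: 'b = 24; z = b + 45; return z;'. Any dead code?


b is read by z's definition; z is returned
No dead code


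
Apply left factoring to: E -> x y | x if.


Common prefix: 'x'
Factored: E -> x E', E' -> y | if


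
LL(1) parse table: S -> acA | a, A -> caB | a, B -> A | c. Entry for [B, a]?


For [B, a]: 'a' ∈ FIRST(A)
Entry: B -> A


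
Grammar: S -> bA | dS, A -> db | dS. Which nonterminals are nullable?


A nonterminal is nullable iff some alternative derives ε (directly, or every symbol in it is nullable)
Nullable: {}


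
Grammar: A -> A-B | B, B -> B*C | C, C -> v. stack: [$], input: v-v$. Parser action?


no handle on stack; shift 'v'
Action: shift


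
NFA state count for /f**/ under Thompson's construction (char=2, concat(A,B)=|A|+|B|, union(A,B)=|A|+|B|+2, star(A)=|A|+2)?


Syntax tree has 1 char leaf(s), 0 union(s), 2 star(s)
chars contribute 1×2 = 2; each union adds +2; each star adds +2
Total: 2 + 0 + 4 = 6 states


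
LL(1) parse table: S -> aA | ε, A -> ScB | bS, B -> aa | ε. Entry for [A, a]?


For [A, a]: 'a' ∈ FIRST(ScB)
Entry: A -> ScB


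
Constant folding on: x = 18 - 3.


18 - 3 = 15 at compile time
Optimized: x = 15


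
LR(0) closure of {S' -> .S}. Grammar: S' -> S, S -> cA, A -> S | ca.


Start: S' -> .S
For each item with dot before a nonterminal B, add B -> .γ for every B-production
Closure: [S' -> .S, S -> .cA]


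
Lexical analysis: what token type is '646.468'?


Pattern: digits with a decimal point
Type: FLOAT_LITERAL


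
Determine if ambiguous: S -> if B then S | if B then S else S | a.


dangling else: 'if B then if B then a else a' parses two ways
Ambiguous


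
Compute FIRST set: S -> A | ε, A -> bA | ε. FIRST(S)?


Per alternative of S: FIRST(A) = {b, ε}; FIRST(ε) = {ε}
FIRST(S) = {b, ε}


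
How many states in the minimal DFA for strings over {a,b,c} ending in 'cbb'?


Track the longest suffix of input matching a prefix of 'cbb': 4 classes (prefixes of length 0..3)
Minimal DFA: 4 states


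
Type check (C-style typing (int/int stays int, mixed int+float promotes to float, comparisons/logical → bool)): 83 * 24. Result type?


Operand types: int * int
Rule: mixed int/float promotes to float; int/int stays int
Result type: int


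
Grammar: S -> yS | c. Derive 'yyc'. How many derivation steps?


Derivation: S => yS => yyS => yyc
Steps: 3


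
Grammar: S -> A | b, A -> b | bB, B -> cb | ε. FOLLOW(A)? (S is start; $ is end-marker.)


$ ∈ FOLLOW(S). For each A -> αBβ: add FIRST(β)\{ε} to FOLLOW(B); if β nullable, add FOLLOW(A).
FOLLOW(A) = {$}


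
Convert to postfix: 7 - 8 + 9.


Left to right (same or higher precedence on left)
Postfix: 7 8 - 9 +


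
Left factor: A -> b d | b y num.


Common prefix: 'b'
Factored: A -> b A', A' -> d | y num


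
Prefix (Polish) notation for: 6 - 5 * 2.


'*' binds tighter: tree is (- 6 (* 5 2))
Prefix: - 6 * 5 2


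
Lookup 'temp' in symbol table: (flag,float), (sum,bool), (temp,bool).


Lookup 'temp' → type bool


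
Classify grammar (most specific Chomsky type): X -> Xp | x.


Left-linear: every RHS is a terminal or one nonterminal followed by a terminal
Classification: Type 3 (Regular)


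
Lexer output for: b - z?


Scan left to right, longest-match per lexeme
Tokens: ID(b), OP(-), ID(z)


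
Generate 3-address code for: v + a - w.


Break into single-operator statements:
t1 = v + a
t2 = t1 - w


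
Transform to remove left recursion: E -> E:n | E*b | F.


Left-recursive alternatives: E:n, E*b; non-recursive: F
Introduce E': E -> FE', E' -> :nE' | *bE' | ε


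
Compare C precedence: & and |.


'&' is bitwise AND (level 5); '|' is bitwise OR (level 3)
Higher level binds tighter
'&' has higher precedence than '|'


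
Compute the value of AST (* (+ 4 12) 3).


Evaluate inner: (+ 4 12) = 16
Evaluate root: (* 16 3) = 48
Result: 48


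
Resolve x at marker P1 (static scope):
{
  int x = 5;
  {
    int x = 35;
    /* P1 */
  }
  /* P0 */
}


x declared in the same block as P1
x = 35


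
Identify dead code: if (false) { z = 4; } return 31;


condition is constant false, so the whole block is unreachable
Dead: 'if (false) { z = 4; }'


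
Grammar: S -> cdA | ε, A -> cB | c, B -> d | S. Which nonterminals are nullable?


A nonterminal is nullable iff some alternative derives ε (directly, or every symbol in it is nullable)
Nullable: {B, S}


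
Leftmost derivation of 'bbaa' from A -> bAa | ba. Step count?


Derivation: A => bAa => bbaa
Steps: 2


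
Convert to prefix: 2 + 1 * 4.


'*' binds tighter: tree is (+ 2 (* 1 4))
Prefix: + 2 * 1 4


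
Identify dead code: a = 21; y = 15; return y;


a is assigned but never read
Dead: 'a = 21'


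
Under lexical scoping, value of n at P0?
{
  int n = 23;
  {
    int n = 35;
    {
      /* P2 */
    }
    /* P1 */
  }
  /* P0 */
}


n declared in the same block as P0
n = 23


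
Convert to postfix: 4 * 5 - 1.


Left to right (same or higher precedence on left)
Postfix: 4 5 * 1 -


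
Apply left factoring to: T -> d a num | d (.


Common prefix: 'd'
Factored: T -> d T', T' -> a num | (


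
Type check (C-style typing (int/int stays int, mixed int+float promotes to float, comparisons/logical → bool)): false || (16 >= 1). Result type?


Operand types: bool || bool
Rule: logical operators take bool operands and yield bool
Result type: bool


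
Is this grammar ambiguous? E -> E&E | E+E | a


'a&a+a' has two parse trees (no precedence encoded between & and +)
Ambiguous


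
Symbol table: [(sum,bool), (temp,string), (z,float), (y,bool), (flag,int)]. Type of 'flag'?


Lookup 'flag' → type int


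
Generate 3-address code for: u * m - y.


Break into single-operator statements:
t1 = u * m
t2 = t1 - y


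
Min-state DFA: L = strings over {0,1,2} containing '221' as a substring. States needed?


KMP-style automaton: 3 progress states + 1 absorbing accept = 4
Minimal DFA: 4 states


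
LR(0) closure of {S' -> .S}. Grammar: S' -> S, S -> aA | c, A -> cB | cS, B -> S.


Start: S' -> .S
For each item with dot before a nonterminal B, add B -> .γ for every B-production
Closure: [S' -> .S, S -> .aA, S -> .c]


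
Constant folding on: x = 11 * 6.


11 * 6 = 66 at compile time
Optimized: x = 66


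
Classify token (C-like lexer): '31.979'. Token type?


Pattern: digits with a decimal point
Type: FLOAT_LITERAL


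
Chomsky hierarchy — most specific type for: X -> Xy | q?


Left-linear: every RHS is a terminal or one nonterminal followed by a terminal
Classification: Type 3 (Regular)


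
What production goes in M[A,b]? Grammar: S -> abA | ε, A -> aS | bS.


For [A, b]: 'b' ∈ FIRST(bS)
Entry: A -> bS


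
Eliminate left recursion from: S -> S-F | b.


Left-recursive alternatives: S-F; non-recursive: b
Introduce S': S -> bS', S' -> -FS' | ε


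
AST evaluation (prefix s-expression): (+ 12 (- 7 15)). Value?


Evaluate inner: (- 7 15) = -8
Evaluate root: (+ 12 -8) = 4
Result: 4
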